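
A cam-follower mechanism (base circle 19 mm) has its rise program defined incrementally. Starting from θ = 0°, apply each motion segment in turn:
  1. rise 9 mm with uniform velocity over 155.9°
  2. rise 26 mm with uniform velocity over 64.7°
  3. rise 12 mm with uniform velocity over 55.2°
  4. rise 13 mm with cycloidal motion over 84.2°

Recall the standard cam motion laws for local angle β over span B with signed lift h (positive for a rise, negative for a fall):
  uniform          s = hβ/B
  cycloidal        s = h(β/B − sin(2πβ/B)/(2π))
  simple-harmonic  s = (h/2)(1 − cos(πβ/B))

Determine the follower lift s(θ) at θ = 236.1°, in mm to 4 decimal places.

seg 1 [0°–155.9°] uniform, h=9: full span → s += 9 → s = 9.0000
seg 2 [155.9°–220.6°] uniform, h=26: full span → s += 26 → s = 35.0000
seg 3 [220.6°–275.8°] uniform, h=12: θ=236.1° here. β=15.5, B=55.2. 12·15.5/55.2 = 3.3696 → s = 38.3696

38.3696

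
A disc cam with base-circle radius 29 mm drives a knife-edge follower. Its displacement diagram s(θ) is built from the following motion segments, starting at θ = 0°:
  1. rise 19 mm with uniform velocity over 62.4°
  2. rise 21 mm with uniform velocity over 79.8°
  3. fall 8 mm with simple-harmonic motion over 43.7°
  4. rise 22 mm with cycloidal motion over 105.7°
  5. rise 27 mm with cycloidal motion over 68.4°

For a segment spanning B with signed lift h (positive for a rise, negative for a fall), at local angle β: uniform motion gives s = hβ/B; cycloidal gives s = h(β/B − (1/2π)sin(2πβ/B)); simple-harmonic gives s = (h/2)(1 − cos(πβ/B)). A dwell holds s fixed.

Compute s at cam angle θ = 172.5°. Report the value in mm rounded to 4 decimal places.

seg 1 [0°–62.4°] uniform, h=19: full span → s += 19 → s = 19.0000
seg 2 [62.4°–142.2°] uniform, h=21: full span → s += 21 → s = 40.0000
seg 3 [142.2°–185.9°] simple-harmonic, h=-8: θ=172.5° here. β=30.3, B=43.7. -8/2·(1 − cos(π·0.6934)) = -6.2832 → s = 33.7168

33.7168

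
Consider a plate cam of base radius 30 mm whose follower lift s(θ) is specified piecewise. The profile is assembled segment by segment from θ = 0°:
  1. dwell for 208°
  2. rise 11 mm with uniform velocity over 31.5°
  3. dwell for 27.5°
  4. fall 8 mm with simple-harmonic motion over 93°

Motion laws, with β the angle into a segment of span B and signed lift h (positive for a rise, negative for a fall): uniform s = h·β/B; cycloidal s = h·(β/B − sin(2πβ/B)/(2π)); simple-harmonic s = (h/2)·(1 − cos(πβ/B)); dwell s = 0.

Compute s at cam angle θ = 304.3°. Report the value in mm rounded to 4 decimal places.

seg 1 [0°–208°] dwell: s stays 0.0000
seg 2 [208°–239.5°] uniform, h=11: full span → s += 11 → s = 11.0000
seg 3 [239.5°–267°] dwell: s stays 11.0000
seg 4 [267°–360°] simple-harmonic, h=-8: θ=304.3° here. β=37.3, B=93. -8/2·(1 − cos(π·0.4011)) = -2.7768 → s = 8.2232

8.2232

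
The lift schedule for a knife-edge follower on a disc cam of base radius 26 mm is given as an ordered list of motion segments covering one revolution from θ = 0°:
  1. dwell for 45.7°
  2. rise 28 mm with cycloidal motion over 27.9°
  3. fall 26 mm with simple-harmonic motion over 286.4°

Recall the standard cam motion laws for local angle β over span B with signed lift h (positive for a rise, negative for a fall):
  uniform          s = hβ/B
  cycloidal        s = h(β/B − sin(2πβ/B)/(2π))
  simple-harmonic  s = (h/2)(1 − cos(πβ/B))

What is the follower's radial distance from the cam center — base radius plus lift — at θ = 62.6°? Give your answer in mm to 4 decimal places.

seg 1 [0°–45.7°] dwell: s stays 0.0000
seg 2 [45.7°–73.6°] cycloidal, h=28: θ=62.6° here. β=16.9, B=27.9. 28·(0.6057 − sin(2π·0.6057)/(2π)) = 19.7081 → s = 19.7081
radial distance = base radius + s = 26 + 19.7081 = 45.7081

45.7081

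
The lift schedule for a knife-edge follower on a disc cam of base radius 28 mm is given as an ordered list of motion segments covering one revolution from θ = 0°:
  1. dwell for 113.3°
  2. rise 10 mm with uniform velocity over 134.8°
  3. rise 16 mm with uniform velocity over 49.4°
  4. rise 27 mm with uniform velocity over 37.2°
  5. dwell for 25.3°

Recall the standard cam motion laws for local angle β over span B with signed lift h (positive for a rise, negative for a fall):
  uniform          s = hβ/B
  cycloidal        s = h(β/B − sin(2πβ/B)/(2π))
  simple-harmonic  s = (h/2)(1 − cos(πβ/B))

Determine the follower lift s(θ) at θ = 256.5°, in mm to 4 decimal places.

seg 1 [0°–113.3°] dwell: s stays 0.0000
seg 2 [113.3°–248.1°] uniform, h=10: full span → s += 10 → s = 10.0000
seg 3 [248.1°–297.5°] uniform, h=16: θ=256.5° here. β=8.4, B=49.4. 16·8.4/49.4 = 2.7206 → s = 12.7206

12.7206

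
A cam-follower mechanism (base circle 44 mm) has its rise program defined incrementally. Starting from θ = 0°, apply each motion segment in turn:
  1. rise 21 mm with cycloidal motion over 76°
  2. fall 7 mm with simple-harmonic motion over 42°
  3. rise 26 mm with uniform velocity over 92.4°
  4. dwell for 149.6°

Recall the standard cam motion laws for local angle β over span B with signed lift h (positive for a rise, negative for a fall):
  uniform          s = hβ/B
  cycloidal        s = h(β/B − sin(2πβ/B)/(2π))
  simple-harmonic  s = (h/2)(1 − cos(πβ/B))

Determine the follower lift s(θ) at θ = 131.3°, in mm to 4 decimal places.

seg 1 [0°–76°] cycloidal, h=21: full span → s += 21 → s = 21.0000
seg 2 [76°–118°] simple-harmonic, h=-7: full span → s += -7 → s = 14.0000
seg 3 [118°–210.4°] uniform, h=26: θ=131.3° here. β=13.3, B=92.4. 26·13.3/92.4 = 3.7424 → s = 17.7424

17.7424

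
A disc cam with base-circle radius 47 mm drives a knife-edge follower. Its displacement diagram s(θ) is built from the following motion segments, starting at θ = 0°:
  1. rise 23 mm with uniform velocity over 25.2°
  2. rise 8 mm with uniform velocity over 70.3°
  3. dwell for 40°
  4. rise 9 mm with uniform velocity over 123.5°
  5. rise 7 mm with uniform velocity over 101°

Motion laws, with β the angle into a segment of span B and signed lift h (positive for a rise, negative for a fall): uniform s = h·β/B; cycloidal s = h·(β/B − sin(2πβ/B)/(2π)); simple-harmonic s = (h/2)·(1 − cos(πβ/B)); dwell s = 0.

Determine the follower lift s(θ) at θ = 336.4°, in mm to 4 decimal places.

seg 1 [0°–25.2°] uniform, h=23: full span → s += 23 → s = 23.0000
seg 2 [25.2°–95.5°] uniform, h=8: full span → s += 8 → s = 31.0000
seg 3 [95.5°–135.5°] dwell: s stays 31.0000
seg 4 [135.5°–259°] uniform, h=9: full span → s += 9 → s = 40.0000
seg 5 [259°–360°] uniform, h=7: θ=336.4° here. β=77.4, B=101. 7·77.4/101 = 5.3644 → s = 45.3644

45.3644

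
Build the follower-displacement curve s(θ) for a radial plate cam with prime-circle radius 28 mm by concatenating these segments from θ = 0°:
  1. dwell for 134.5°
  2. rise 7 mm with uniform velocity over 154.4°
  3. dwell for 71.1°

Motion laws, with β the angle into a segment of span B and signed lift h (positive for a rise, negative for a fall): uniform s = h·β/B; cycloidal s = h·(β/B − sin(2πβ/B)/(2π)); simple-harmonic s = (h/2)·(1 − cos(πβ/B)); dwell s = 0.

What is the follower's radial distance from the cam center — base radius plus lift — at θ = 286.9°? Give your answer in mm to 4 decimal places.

seg 1 [0°–134.5°] dwell: s stays 0.0000
seg 2 [134.5°–288.9°] uniform, h=7: θ=286.9° here. β=152.4, B=154.4. 7·152.4/154.4 = 6.9093 → s = 6.9093
radial distance = base radius + s = 28 + 6.9093 = 34.9093

34.9093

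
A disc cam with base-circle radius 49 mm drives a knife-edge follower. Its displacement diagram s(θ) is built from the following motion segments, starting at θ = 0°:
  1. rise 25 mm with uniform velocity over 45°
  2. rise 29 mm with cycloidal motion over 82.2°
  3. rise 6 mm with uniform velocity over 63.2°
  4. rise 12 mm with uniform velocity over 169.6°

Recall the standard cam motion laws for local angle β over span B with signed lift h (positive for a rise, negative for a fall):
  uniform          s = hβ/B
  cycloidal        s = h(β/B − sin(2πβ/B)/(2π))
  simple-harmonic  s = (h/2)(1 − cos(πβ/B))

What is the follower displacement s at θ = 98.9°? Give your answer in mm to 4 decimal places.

seg 1 [0°–45°] uniform, h=25: full span → s += 25 → s = 25.0000
seg 2 [45°–127.2°] cycloidal, h=29: θ=98.9° here. β=53.9, B=82.2. 29·(0.6557 − sin(2π·0.6557)/(2π)) = 22.8449 → s = 47.8449

47.8449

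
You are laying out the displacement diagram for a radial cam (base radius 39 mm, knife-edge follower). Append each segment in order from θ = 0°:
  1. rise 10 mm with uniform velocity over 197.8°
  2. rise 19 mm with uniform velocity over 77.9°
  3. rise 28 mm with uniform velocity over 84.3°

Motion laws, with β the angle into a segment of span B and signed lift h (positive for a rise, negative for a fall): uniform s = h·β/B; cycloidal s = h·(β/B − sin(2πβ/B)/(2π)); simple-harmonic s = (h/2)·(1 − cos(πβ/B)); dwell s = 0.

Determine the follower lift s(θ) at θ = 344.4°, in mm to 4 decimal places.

seg 1 [0°–197.8°] uniform, h=10: full span → s += 10 → s = 10.0000
seg 2 [197.8°–275.7°] uniform, h=19: full span → s += 19 → s = 29.0000
seg 3 [275.7°–360°] uniform, h=28: θ=344.4° here. β=68.7, B=84.3. 28·68.7/84.3 = 22.8185 → s = 51.8185

51.8185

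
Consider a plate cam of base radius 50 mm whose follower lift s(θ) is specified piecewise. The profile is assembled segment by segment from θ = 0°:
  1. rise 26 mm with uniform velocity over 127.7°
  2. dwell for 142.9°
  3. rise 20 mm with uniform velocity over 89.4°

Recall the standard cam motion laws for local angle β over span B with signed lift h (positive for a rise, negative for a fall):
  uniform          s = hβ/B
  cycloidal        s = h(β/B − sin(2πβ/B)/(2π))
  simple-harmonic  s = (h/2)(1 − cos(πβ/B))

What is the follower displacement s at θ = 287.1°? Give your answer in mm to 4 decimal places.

seg 1 [0°–127.7°] uniform, h=26: full span → s += 26 → s = 26.0000
seg 2 [127.7°–270.6°] dwell: s stays 26.0000
seg 3 [270.6°–360°] uniform, h=20: θ=287.1° here. β=16.5, B=89.4. 20·16.5/89.4 = 3.6913 → s = 29.6913

29.6913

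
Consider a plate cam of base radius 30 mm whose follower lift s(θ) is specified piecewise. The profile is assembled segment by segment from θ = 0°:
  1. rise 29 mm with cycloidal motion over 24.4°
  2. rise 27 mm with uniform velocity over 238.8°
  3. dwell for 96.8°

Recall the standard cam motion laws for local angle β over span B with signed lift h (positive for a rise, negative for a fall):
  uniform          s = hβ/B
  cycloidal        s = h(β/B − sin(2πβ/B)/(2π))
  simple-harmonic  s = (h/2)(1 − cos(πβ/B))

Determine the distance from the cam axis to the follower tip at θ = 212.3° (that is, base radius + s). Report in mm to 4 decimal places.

seg 1 [0°–24.4°] cycloidal, h=29: full span → s += 29 → s = 29.0000
seg 2 [24.4°–263.2°] uniform, h=27: θ=212.3° here. β=187.9, B=238.8. 27·187.9/238.8 = 21.2450 → s = 50.2450
radial distance = base radius + s = 30 + 50.2450 = 80.2450

80.2450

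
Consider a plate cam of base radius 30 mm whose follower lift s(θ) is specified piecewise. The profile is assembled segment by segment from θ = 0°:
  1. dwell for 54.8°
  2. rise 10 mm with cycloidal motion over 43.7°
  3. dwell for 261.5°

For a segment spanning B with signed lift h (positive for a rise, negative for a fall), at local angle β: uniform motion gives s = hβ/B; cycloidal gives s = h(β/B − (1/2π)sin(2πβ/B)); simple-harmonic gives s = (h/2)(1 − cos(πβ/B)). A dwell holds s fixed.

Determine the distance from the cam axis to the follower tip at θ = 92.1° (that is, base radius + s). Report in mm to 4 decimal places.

seg 1 [0°–54.8°] dwell: s stays 0.0000
seg 2 [54.8°–98.5°] cycloidal, h=10: θ=92.1° here. β=37.3, B=43.7. 10·(0.8535 − sin(2π·0.8535)/(2π)) = 9.8019 → s = 9.8019
radial distance = base radius + s = 30 + 9.8019 = 39.8019

39.8019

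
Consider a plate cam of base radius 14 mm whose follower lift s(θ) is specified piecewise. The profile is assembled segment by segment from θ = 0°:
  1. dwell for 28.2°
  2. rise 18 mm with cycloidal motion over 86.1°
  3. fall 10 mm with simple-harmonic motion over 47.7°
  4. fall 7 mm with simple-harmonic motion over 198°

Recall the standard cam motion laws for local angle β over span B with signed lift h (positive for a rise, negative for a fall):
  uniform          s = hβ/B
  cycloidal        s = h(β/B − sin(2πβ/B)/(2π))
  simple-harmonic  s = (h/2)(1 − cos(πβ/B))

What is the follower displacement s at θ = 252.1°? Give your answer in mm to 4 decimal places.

seg 1 [0°–28.2°] dwell: s stays 0.0000
seg 2 [28.2°–114.3°] cycloidal, h=18: full span → s += 18 → s = 18.0000
seg 3 [114.3°–162°] simple-harmonic, h=-10: full span → s += -10 → s = 8.0000
seg 4 [162°–360°] simple-harmonic, h=-7: θ=252.1° here. β=90.1, B=198. -7/2·(1 − cos(π·0.4551)) = -3.0074 → s = 4.9926

4.9926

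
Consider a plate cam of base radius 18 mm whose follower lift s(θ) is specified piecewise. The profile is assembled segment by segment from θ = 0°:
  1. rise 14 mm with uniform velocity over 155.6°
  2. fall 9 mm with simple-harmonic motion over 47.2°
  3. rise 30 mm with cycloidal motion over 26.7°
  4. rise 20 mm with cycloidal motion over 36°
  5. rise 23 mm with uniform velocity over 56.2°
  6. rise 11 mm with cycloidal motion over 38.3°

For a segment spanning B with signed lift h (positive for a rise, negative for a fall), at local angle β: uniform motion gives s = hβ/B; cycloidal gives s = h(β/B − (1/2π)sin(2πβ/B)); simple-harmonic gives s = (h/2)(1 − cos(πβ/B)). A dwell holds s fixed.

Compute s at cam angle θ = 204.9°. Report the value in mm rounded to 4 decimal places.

seg 1 [0°–155.6°] uniform, h=14: full span → s += 14 → s = 14.0000
seg 2 [155.6°–202.8°] simple-harmonic, h=-9: full span → s += -9 → s = 5.0000
seg 3 [202.8°–229.5°] cycloidal, h=30: θ=204.9° here. β=2.1, B=26.7. 30·(0.0787 − sin(2π·0.0787)/(2π)) = 0.0949 → s = 5.0949

5.0949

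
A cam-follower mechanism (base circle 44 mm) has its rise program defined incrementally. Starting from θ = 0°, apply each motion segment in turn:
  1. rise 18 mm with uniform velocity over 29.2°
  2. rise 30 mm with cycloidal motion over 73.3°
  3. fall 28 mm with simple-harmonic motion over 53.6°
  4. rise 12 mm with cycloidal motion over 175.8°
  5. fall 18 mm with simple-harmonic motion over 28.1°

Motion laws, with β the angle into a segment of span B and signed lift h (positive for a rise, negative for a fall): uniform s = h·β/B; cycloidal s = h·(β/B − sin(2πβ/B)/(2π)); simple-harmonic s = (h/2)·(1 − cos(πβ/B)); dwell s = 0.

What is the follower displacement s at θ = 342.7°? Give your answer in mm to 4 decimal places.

seg 1 [0°–29.2°] uniform, h=18: full span → s += 18 → s = 18.0000
seg 2 [29.2°–102.5°] cycloidal, h=30: full span → s += 30 → s = 48.0000
seg 3 [102.5°–156.1°] simple-harmonic, h=-28: full span → s += -28 → s = 20.0000
seg 4 [156.1°–331.9°] cycloidal, h=12: full span → s += 12 → s = 32.0000
seg 5 [331.9°–360°] simple-harmonic, h=-18: θ=342.7° here. β=10.8, B=28.1. -18/2·(1 − cos(π·0.3843)) = -5.8013 → s = 26.1987

26.1987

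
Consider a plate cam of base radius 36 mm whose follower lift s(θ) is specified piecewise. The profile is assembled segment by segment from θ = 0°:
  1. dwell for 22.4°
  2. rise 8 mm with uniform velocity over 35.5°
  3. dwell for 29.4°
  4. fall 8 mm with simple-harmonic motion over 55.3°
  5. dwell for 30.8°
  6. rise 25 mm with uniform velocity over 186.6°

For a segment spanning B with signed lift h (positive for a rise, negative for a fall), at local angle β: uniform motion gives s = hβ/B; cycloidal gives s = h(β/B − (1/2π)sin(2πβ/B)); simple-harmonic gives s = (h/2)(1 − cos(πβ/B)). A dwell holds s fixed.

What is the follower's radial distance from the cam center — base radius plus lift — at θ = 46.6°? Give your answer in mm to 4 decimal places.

seg 1 [0°–22.4°] dwell: s stays 0.0000
seg 2 [22.4°–57.9°] uniform, h=8: θ=46.6° here. β=24.2, B=35.5. 8·24.2/35.5 = 5.4535 → s = 5.4535
radial distance = base radius + s = 36 + 5.4535 = 41.4535

41.4535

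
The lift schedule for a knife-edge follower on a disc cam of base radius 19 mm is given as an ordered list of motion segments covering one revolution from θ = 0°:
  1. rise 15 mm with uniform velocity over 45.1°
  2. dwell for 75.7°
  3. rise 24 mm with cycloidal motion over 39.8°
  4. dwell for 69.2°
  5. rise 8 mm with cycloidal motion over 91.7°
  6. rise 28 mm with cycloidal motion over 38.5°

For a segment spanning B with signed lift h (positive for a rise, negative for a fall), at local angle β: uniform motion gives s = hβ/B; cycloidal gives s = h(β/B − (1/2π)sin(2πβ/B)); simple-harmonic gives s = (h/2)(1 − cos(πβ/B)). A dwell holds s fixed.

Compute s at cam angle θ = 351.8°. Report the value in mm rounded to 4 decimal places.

seg 1 [0°–45.1°] uniform, h=15: full span → s += 15 → s = 15.0000
seg 2 [45.1°–120.8°] dwell: s stays 15.0000
seg 3 [120.8°–160.6°] cycloidal, h=24: full span → s += 24 → s = 39.0000
seg 4 [160.6°–229.8°] dwell: s stays 39.0000
seg 5 [229.8°–321.5°] cycloidal, h=8: full span → s += 8 → s = 47.0000
seg 6 [321.5°–360°] cycloidal, h=28: θ=351.8° here. β=30.3, B=38.5. 28·(0.7870 − sin(2π·0.7870)/(2π)) = 26.3727 → s = 73.3727

73.3727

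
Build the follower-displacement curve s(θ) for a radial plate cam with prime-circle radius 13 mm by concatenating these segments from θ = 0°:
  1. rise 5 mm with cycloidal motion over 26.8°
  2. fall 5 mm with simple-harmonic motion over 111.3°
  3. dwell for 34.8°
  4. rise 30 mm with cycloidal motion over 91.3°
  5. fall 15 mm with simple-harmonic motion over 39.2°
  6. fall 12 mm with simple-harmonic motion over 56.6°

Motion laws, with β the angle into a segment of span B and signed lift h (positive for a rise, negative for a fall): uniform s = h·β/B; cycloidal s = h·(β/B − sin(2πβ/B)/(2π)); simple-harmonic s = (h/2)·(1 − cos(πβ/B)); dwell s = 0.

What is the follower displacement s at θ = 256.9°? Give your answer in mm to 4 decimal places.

seg 1 [0°–26.8°] cycloidal, h=5: full span → s += 5 → s = 5.0000
seg 2 [26.8°–138.1°] simple-harmonic, h=-5: full span → s += -5 → s = 0.0000
seg 3 [138.1°–172.9°] dwell: s stays 0.0000
seg 4 [172.9°–264.2°] cycloidal, h=30: θ=256.9° here. β=84, B=91.3. 30·(0.9200 − sin(2π·0.9200)/(2π)) = 29.9004 → s = 29.9004

29.9004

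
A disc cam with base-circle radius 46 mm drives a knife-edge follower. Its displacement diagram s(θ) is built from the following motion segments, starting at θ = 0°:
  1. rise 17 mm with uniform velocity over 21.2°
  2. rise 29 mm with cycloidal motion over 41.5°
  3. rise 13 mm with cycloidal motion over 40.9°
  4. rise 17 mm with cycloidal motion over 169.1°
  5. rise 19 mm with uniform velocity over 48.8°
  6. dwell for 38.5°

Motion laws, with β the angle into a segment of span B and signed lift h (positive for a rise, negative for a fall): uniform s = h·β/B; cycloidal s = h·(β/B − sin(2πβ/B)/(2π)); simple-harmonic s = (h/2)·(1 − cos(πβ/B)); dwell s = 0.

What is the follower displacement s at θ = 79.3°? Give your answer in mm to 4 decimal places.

seg 1 [0°–21.2°] uniform, h=17: full span → s += 17 → s = 17.0000
seg 2 [21.2°–62.7°] cycloidal, h=29: full span → s += 29 → s = 46.0000
seg 3 [62.7°–103.6°] cycloidal, h=13: θ=79.3° here. β=16.6, B=40.9. 13·(0.4059 − sin(2π·0.4059)/(2π)) = 4.1227 → s = 50.1227

50.1227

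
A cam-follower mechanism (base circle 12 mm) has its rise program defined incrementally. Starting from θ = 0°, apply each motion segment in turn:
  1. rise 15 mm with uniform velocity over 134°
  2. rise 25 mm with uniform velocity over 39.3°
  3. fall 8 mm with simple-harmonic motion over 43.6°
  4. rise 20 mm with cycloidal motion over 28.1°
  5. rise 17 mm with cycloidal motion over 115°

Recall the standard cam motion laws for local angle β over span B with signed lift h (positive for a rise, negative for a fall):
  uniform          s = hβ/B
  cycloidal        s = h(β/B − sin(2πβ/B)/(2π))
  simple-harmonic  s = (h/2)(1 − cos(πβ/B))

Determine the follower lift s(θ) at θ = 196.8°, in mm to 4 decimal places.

seg 1 [0°–134°] uniform, h=15: full span → s += 15 → s = 15.0000
seg 2 [134°–173.3°] uniform, h=25: full span → s += 25 → s = 40.0000
seg 3 [173.3°–216.9°] simple-harmonic, h=-8: θ=196.8° here. β=23.5, B=43.6. -8/2·(1 − cos(π·0.5390)) = -4.4887 → s = 35.5113

35.5113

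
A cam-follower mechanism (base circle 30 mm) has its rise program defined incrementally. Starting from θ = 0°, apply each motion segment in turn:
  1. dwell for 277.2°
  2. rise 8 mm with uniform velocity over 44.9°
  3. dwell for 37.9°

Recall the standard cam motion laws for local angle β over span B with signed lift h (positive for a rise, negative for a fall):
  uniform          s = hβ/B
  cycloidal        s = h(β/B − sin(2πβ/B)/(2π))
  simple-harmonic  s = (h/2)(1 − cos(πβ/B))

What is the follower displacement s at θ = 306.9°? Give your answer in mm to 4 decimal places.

seg 1 [0°–277.2°] dwell: s stays 0.0000
seg 2 [277.2°–322.1°] uniform, h=8: θ=306.9° here. β=29.7, B=44.9. 8·29.7/44.9 = 5.2918 → s = 5.2918

5.2918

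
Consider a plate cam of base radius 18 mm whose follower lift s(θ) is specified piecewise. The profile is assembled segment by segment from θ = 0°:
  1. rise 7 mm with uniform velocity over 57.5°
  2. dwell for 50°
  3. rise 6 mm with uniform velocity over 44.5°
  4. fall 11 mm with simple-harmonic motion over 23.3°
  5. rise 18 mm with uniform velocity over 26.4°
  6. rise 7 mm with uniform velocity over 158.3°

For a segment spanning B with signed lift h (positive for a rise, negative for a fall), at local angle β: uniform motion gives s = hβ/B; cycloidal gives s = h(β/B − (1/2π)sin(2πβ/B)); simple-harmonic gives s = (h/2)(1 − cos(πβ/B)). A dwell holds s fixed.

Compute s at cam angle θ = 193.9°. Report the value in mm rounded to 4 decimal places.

seg 1 [0°–57.5°] uniform, h=7: full span → s += 7 → s = 7.0000
seg 2 [57.5°–107.5°] dwell: s stays 7.0000
seg 3 [107.5°–152°] uniform, h=6: full span → s += 6 → s = 13.0000
seg 4 [152°–175.3°] simple-harmonic, h=-11: full span → s += -11 → s = 2.0000
seg 5 [175.3°–201.7°] uniform, h=18: θ=193.9° here. β=18.6, B=26.4. 18·18.6/26.4 = 12.6818 → s = 14.6818

14.6818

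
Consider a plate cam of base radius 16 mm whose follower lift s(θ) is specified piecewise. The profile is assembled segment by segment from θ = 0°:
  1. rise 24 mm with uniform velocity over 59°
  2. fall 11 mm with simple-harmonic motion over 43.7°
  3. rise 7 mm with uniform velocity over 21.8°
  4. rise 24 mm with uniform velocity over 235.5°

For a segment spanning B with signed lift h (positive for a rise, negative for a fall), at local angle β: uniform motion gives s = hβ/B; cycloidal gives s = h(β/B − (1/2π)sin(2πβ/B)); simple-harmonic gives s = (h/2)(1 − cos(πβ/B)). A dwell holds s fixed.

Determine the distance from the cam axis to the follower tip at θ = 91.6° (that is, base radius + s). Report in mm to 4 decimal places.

seg 1 [0°–59°] uniform, h=24: full span → s += 24 → s = 24.0000
seg 2 [59°–102.7°] simple-harmonic, h=-11: θ=91.6° here. β=32.6, B=43.7. -11/2·(1 − cos(π·0.7460)) = -9.3399 → s = 14.6601
radial distance = base radius + s = 16 + 14.6601 = 30.6601

30.6601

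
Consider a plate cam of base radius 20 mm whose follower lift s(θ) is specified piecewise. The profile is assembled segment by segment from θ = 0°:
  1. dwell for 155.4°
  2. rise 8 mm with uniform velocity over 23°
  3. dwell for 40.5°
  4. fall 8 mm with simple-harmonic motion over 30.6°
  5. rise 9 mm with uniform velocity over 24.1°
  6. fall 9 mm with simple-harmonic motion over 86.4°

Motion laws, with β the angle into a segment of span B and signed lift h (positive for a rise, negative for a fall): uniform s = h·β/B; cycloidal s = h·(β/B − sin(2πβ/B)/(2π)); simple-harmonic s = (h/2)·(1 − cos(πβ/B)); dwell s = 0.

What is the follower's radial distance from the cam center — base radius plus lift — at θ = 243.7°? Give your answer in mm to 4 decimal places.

seg 1 [0°–155.4°] dwell: s stays 0.0000
seg 2 [155.4°–178.4°] uniform, h=8: full span → s += 8 → s = 8.0000
seg 3 [178.4°–218.9°] dwell: s stays 8.0000
seg 4 [218.9°–249.5°] simple-harmonic, h=-8: θ=243.7° here. β=24.8, B=30.6. -8/2·(1 − cos(π·0.8105)) = -7.3116 → s = 0.6884
radial distance = base radius + s = 20 + 0.6884 = 20.6884

20.6884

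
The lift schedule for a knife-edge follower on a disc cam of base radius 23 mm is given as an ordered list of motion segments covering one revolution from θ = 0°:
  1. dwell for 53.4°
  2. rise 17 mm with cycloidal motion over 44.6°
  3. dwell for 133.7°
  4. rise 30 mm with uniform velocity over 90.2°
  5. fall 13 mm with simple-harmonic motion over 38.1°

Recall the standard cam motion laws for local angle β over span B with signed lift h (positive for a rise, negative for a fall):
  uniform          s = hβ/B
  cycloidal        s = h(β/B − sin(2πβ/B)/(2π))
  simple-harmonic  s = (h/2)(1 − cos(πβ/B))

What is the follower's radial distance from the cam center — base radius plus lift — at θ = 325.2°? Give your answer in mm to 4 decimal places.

seg 1 [0°–53.4°] dwell: s stays 0.0000
seg 2 [53.4°–98°] cycloidal, h=17: full span → s += 17 → s = 17.0000
seg 3 [98°–231.7°] dwell: s stays 17.0000
seg 4 [231.7°–321.9°] uniform, h=30: full span → s += 30 → s = 47.0000
seg 5 [321.9°–360°] simple-harmonic, h=-13: θ=325.2° here. β=3.3, B=38.1. -13/2·(1 − cos(π·0.0866)) = -0.2392 → s = 46.7608
radial distance = base radius + s = 23 + 46.7608 = 69.7608

69.7608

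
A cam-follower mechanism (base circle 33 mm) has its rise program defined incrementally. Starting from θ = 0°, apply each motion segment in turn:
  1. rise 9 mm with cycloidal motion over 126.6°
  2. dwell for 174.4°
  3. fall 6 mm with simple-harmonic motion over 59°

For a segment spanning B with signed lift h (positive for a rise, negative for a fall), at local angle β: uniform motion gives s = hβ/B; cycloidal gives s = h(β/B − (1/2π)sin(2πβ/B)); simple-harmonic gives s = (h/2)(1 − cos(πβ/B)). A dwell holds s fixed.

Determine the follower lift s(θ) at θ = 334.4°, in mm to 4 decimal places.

seg 1 [0°–126.6°] cycloidal, h=9: full span → s += 9 → s = 9.0000
seg 2 [126.6°–301°] dwell: s stays 9.0000
seg 3 [301°–360°] simple-harmonic, h=-6: θ=334.4° here. β=33.4, B=59. -6/2·(1 − cos(π·0.5661)) = -3.6185 → s = 5.3815

5.3815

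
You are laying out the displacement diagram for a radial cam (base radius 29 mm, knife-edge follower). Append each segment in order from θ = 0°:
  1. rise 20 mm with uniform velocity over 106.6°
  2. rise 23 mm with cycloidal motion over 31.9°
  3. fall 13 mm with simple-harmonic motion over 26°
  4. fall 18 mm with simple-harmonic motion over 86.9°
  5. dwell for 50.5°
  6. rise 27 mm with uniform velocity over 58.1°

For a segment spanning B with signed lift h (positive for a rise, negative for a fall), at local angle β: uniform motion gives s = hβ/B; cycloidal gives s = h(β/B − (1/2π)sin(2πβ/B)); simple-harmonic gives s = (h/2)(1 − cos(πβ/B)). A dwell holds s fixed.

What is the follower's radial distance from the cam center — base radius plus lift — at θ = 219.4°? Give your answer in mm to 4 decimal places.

seg 1 [0°–106.6°] uniform, h=20: full span → s += 20 → s = 20.0000
seg 2 [106.6°–138.5°] cycloidal, h=23: full span → s += 23 → s = 43.0000
seg 3 [138.5°–164.5°] simple-harmonic, h=-13: full span → s += -13 → s = 30.0000
seg 4 [164.5°–251.4°] simple-harmonic, h=-18: θ=219.4° here. β=54.9, B=86.9. -18/2·(1 − cos(π·0.6318)) = -12.6200 → s = 17.3800
radial distance = base radius + s = 29 + 17.3800 = 46.3800

46.3800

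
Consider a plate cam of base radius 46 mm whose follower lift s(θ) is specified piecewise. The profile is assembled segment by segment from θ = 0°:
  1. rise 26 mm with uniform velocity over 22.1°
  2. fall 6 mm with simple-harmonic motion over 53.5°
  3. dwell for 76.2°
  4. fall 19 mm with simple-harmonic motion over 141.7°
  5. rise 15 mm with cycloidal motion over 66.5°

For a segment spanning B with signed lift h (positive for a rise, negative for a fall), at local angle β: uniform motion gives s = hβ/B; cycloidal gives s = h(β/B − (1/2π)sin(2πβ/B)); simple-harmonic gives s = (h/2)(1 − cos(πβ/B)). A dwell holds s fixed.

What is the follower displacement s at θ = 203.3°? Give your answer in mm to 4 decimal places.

seg 1 [0°–22.1°] uniform, h=26: full span → s += 26 → s = 26.0000
seg 2 [22.1°–75.6°] simple-harmonic, h=-6: full span → s += -6 → s = 20.0000
seg 3 [75.6°–151.8°] dwell: s stays 20.0000
seg 4 [151.8°–293.5°] simple-harmonic, h=-19: θ=203.3° here. β=51.5, B=141.7. -19/2·(1 − cos(π·0.3634)) = -5.5483 → s = 14.4517

14.4517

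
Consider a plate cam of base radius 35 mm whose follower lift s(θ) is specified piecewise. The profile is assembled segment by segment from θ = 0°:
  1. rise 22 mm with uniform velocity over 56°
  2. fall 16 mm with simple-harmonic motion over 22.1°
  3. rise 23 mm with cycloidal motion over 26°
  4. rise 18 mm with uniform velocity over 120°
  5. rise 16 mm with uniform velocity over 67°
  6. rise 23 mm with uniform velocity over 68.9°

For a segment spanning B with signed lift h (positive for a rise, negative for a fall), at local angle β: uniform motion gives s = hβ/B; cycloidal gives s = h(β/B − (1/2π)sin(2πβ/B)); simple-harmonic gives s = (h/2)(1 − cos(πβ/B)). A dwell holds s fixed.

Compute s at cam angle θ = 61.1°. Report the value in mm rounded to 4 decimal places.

seg 1 [0°–56°] uniform, h=22: full span → s += 22 → s = 22.0000
seg 2 [56°–78.1°] simple-harmonic, h=-16: θ=61.1° here. β=5.1, B=22.1. -16/2·(1 − cos(π·0.2308)) = -2.0119 → s = 19.9881

19.9881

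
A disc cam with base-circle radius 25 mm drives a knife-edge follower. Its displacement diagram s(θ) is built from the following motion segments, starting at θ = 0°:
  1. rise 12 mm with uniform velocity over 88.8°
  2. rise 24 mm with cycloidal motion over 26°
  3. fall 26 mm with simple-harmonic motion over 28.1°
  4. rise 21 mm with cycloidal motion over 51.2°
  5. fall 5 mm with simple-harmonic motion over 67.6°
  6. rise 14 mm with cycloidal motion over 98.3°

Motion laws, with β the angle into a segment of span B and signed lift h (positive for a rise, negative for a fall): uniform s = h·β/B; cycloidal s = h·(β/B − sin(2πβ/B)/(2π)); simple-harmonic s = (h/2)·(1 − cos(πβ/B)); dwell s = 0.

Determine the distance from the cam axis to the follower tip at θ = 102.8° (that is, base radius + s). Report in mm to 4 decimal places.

seg 1 [0°–88.8°] uniform, h=12: full span → s += 12 → s = 12.0000
seg 2 [88.8°–114.8°] cycloidal, h=24: θ=102.8° here. β=14, B=26. 24·(0.5385 − sin(2π·0.5385)/(2π)) = 13.8372 → s = 25.8372
radial distance = base radius + s = 25 + 25.8372 = 50.8372

50.8372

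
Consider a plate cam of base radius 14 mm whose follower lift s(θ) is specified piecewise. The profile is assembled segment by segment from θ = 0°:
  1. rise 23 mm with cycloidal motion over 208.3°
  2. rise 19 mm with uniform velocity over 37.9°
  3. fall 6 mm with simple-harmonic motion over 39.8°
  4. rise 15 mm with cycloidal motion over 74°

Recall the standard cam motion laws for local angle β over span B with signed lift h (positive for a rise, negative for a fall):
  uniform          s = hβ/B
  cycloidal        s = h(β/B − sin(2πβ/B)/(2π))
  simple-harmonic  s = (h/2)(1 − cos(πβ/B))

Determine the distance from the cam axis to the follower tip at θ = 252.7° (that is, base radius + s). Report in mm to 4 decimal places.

seg 1 [0°–208.3°] cycloidal, h=23: full span → s += 23 → s = 23.0000
seg 2 [208.3°–246.2°] uniform, h=19: full span → s += 19 → s = 42.0000
seg 3 [246.2°–286°] simple-harmonic, h=-6: θ=252.7° here. β=6.5, B=39.8. -6/2·(1 − cos(π·0.1633)) = -0.3863 → s = 41.6137
radial distance = base radius + s = 14 + 41.6137 = 55.6137

55.6137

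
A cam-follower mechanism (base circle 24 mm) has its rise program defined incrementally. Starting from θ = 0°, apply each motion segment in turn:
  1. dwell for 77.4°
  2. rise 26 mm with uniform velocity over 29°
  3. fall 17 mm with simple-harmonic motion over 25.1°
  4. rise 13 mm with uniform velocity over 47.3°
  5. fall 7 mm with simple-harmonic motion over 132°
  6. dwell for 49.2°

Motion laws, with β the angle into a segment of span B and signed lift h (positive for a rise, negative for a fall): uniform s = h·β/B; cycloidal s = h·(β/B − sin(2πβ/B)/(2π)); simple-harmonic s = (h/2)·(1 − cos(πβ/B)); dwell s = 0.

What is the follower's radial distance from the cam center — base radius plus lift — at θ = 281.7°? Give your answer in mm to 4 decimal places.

seg 1 [0°–77.4°] dwell: s stays 0.0000
seg 2 [77.4°–106.4°] uniform, h=26: full span → s += 26 → s = 26.0000
seg 3 [106.4°–131.5°] simple-harmonic, h=-17: full span → s += -17 → s = 9.0000
seg 4 [131.5°–178.8°] uniform, h=13: full span → s += 13 → s = 22.0000
seg 5 [178.8°–310.8°] simple-harmonic, h=-7: θ=281.7° here. β=102.9, B=132. -7/2·(1 − cos(π·0.7795)) = -6.1936 → s = 15.8064
radial distance = base radius + s = 24 + 15.8064 = 39.8064

39.8064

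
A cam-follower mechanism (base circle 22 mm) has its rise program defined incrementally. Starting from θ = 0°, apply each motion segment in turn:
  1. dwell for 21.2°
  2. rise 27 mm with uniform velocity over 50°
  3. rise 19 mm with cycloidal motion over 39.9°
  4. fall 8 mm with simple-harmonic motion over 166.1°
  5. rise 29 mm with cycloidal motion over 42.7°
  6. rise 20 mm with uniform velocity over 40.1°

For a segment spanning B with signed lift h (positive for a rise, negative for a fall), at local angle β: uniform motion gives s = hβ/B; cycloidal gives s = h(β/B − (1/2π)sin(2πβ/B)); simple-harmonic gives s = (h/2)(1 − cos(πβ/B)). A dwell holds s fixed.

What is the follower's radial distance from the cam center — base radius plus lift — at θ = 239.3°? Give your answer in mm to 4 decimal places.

seg 1 [0°–21.2°] dwell: s stays 0.0000
seg 2 [21.2°–71.2°] uniform, h=27: full span → s += 27 → s = 27.0000
seg 3 [71.2°–111.1°] cycloidal, h=19: full span → s += 19 → s = 46.0000
seg 4 [111.1°–277.2°] simple-harmonic, h=-8: θ=239.3° here. β=128.2, B=166.1. -8/2·(1 − cos(π·0.7718)) = -7.0156 → s = 38.9844
radial distance = base radius + s = 22 + 38.9844 = 60.9844

60.9844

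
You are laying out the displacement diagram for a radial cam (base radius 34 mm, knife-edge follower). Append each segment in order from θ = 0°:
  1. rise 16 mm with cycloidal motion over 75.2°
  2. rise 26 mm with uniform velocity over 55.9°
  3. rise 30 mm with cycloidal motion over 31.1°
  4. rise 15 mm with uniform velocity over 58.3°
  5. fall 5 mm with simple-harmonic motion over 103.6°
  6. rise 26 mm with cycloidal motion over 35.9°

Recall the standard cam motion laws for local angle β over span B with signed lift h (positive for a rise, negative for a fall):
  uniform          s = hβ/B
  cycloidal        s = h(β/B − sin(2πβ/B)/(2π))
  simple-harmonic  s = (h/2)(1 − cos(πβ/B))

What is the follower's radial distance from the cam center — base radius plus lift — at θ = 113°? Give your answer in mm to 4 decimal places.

seg 1 [0°–75.2°] cycloidal, h=16: full span → s += 16 → s = 16.0000
seg 2 [75.2°–131.1°] uniform, h=26: θ=113° here. β=37.8, B=55.9. 26·37.8/55.9 = 17.5814 → s = 33.5814
radial distance = base radius + s = 34 + 33.5814 = 67.5814

67.5814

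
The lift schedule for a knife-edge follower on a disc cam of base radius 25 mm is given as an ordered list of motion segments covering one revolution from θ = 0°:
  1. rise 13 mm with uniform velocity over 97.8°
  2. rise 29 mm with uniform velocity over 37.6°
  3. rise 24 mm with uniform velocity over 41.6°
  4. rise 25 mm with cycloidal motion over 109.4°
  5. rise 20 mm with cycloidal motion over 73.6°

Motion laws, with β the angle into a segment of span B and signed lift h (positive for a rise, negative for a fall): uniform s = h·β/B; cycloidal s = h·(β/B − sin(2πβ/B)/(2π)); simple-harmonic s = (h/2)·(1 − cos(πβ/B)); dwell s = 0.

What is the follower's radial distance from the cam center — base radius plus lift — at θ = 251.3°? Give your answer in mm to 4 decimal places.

seg 1 [0°–97.8°] uniform, h=13: full span → s += 13 → s = 13.0000
seg 2 [97.8°–135.4°] uniform, h=29: full span → s += 29 → s = 42.0000
seg 3 [135.4°–177°] uniform, h=24: full span → s += 24 → s = 66.0000
seg 4 [177°–286.4°] cycloidal, h=25: θ=251.3° here. β=74.3, B=109.4. 25·(0.6792 − sin(2π·0.6792)/(2π)) = 20.5702 → s = 86.5702
radial distance = base radius + s = 25 + 86.5702 = 111.5702

111.5702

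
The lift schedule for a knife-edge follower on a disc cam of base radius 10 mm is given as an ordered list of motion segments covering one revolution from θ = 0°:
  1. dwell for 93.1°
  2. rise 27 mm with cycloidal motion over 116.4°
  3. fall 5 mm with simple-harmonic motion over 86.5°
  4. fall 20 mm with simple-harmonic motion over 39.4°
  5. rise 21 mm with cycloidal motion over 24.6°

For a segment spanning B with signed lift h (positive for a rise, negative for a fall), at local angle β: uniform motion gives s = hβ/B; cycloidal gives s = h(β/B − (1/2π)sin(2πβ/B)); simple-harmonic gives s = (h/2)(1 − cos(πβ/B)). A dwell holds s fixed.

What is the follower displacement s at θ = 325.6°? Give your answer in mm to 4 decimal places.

seg 1 [0°–93.1°] dwell: s stays 0.0000
seg 2 [93.1°–209.5°] cycloidal, h=27: full span → s += 27 → s = 27.0000
seg 3 [209.5°–296°] simple-harmonic, h=-5: full span → s += -5 → s = 22.0000
seg 4 [296°–335.4°] simple-harmonic, h=-20: θ=325.6° here. β=29.6, B=39.4. -20/2·(1 − cos(π·0.7513)) = -17.0992 → s = 4.9008

4.9008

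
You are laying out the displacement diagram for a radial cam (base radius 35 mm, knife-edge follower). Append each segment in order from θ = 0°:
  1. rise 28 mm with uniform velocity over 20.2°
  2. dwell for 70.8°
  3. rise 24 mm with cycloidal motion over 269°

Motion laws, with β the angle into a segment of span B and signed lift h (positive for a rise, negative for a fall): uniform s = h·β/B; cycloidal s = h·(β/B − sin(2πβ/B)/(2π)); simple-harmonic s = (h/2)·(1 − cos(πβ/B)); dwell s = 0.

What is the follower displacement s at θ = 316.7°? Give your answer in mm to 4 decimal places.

seg 1 [0°–20.2°] uniform, h=28: full span → s += 28 → s = 28.0000
seg 2 [20.2°–91°] dwell: s stays 28.0000
seg 3 [91°–360°] cycloidal, h=24: θ=316.7° here. β=225.7, B=269. 24·(0.8390 − sin(2π·0.8390)/(2π)) = 23.3743 → s = 51.3743

51.3743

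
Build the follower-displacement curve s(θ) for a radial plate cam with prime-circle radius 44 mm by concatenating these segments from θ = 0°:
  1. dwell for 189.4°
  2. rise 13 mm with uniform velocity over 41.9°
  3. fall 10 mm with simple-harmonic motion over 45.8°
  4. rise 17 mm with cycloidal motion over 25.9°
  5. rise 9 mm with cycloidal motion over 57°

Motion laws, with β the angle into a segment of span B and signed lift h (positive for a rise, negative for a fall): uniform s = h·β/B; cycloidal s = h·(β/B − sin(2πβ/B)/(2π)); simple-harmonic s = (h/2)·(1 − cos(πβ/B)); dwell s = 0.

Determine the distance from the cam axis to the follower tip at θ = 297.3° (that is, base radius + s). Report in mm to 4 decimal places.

seg 1 [0°–189.4°] dwell: s stays 0.0000
seg 2 [189.4°–231.3°] uniform, h=13: full span → s += 13 → s = 13.0000
seg 3 [231.3°–277.1°] simple-harmonic, h=-10: full span → s += -10 → s = 3.0000
seg 4 [277.1°–303°] cycloidal, h=17: θ=297.3° here. β=20.2, B=25.9. 17·(0.7799 − sin(2π·0.7799)/(2π)) = 15.9166 → s = 18.9166
radial distance = base radius + s = 44 + 18.9166 = 62.9166

62.9166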